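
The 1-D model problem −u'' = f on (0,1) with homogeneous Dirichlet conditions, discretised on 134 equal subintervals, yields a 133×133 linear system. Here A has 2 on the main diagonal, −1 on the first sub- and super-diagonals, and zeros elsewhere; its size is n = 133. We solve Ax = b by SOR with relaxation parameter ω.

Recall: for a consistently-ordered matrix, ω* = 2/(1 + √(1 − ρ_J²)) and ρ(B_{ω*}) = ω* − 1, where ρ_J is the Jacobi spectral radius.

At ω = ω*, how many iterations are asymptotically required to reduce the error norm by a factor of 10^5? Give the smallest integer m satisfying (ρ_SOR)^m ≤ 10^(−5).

spectrum of D⁻¹(L+U) = {cos(kπ/134) : 1≤k≤133}; ρ_J = cos(π/134) = 0.9997252.
√(1 − cos²(π/134)) = sin(π/134) ≈ 0.0234426.
ω* = 2 / (1 + 0.0234426) = 2 / 1.0234426 ≈ 1.9541887.
[ρ_SOR] ω* − 1 = 0.9541887.
m ≥ 5·ln10 / (−ln 0.9541887) = 245.510; smallest integer m = 246.

m = 246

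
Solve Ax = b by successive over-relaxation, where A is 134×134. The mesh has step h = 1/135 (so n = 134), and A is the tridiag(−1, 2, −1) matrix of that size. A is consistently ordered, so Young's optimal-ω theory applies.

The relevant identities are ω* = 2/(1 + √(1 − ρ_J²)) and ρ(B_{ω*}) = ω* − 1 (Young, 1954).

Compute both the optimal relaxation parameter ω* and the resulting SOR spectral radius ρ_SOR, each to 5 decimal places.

ω* = 1.95452, ρ_SOR = 0.95452

n=134: λ(B_J) = 1 − λ(A)/2 = cos(kπ/135); k=1 gives ρ_J = 0.99973.
1 − cos²(π/135) = sin²(π/135) ⇒ √(1−ρ_J²) = sin(π/135) = 0.023269.
ω* = 2/(1 + 0.023269) = 2/1.023269 = 1.95452.
and ρ(B_{ω*}) = 1.95452 − 1 = 0.95452.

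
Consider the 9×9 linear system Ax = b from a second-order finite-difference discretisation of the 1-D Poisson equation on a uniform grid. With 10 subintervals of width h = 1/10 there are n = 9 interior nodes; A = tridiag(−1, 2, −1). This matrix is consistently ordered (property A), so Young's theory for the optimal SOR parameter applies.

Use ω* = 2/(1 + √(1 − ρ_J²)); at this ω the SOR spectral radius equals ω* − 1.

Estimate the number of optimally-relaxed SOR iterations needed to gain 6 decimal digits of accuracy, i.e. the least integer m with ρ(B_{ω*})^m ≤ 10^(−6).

With n=9, ρ(Jacobi) = cos(π/10) = 0.9510565.
√(1−ρ_J²) simplifies to sin(π/10) = 0.3090170.
Then 2/(1+√(1−ρ_J²)) = 2/(1+0.3090170); ω* = 2/1.3090170 = 1.5278640.
ρ(B_{ω*}) = ω*−1 = 0.5278640
6·ln10 = 13.8155; −ln(0.5278640) = 0.638917; m = ⌈13.8155/0.638917⌉ = ⌈21.623⌉ = 22.

m = 22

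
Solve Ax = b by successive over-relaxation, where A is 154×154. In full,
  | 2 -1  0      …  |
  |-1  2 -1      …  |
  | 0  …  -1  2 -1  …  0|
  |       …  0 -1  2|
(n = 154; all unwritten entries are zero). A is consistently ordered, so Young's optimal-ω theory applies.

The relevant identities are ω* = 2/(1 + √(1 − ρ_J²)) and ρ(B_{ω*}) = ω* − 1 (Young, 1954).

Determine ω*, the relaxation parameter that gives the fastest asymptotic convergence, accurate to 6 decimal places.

ω* = 1.960271

n=154: λ(B_J) = 1 − λ(A)/2 = cos(kπ/155); k=1 gives ρ_J = 0.999795.
√(1−ρ_J²) = |sin(π/155)| = 0.0202670
ω* = 2/(1+0.0202670) = 1.960271
At ω = 1.960271 every |λ(B_ω)| = ω−1, so ρ_SOR = 0.960271.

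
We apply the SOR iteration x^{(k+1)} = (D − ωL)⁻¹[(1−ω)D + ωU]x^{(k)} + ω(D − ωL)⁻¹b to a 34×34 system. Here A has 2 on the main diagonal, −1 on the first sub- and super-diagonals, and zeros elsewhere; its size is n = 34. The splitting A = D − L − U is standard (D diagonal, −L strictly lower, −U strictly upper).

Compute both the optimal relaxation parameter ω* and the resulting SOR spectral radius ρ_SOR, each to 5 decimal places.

With n=34, ρ(Jacobi) = cos(π/35) = 0.99597.
√(1 − cos²(π/35)) = sin(π/35) ≈ 0.089639.
Young: ω* = 2/(1+√(1−ρ_J²)) = 2/(1+0.089639) = 2/1.089639 = 1.83547.
At ω = 1.83547 every |λ(B_ω)| = ω−1, so ρ_SOR = 0.83547.

ω* = 1.83547, ρ_SOR = 0.83547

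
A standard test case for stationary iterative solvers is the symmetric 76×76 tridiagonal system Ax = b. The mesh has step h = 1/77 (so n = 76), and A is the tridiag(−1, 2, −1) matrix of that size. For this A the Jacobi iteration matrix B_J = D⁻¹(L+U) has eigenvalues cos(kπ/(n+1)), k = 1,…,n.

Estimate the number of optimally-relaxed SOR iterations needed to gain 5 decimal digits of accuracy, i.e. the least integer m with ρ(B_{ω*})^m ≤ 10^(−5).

m = 142

spectrum of D⁻¹(L+U) = {cos(kπ/77) : 1≤k≤76}; ρ_J = cos(π/77) = 0.9991678.
root = sin(π/77) = 0.0407886  (since 1−cos² = sin²).
ω* = 2/(1+0.0407886) = 1.9216198
[ρ_SOR] ω* − 1 = 0.9216198.
5·ln10 = 11.5129; −ln(0.9216198) = 0.0816225; m = ⌈11.5129/0.0816225⌉ = ⌈141.051⌉ = 142.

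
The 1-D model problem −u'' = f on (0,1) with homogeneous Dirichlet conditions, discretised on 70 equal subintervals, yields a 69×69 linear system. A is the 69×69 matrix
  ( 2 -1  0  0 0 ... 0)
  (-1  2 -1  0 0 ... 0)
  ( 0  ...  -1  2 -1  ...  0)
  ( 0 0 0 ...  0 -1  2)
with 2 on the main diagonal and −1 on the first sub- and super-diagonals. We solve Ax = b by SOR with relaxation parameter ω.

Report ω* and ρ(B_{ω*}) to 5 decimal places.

n=69: λ(B_J) = 1 − λ(A)/2 = cos(kπ/70); k=1 gives ρ_J = 0.99899.
√(1 − cos²(π/70)) = sin(π/70) ≈ 0.044865.
ω* = 2/(1 + 0.044865) = 2/1.044865 = 1.91412.
ρ_SOR = ω* − 1 = 1.91412 − 1 = 0.91412.

ω* = 1.91412, ρ_SOR = 0.91412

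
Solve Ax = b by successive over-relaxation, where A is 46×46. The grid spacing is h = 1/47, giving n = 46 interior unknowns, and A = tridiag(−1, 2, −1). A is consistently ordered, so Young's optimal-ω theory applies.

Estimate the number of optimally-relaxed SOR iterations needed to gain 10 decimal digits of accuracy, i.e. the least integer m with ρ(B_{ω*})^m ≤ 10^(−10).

m = 173

spectrum of D⁻¹(L+U) = {cos(kπ/47) : 1≤k≤46}; ρ_J = cos(π/47) = 0.9977669.
root = sin(π/47) = 0.0667926  (since 1−cos² = sin²).
[ω*] 2 ÷ (1 + 0.0667926) = 2 ÷ 1.0667926 = 1.8747787.
ρ(B_{ω*}) = ω*−1 = 0.8747787
For 10 digits: m = 10·ln10 / (−ln 0.8747787) = 23.0259/0.133784 = 172.113; round up → m = 173.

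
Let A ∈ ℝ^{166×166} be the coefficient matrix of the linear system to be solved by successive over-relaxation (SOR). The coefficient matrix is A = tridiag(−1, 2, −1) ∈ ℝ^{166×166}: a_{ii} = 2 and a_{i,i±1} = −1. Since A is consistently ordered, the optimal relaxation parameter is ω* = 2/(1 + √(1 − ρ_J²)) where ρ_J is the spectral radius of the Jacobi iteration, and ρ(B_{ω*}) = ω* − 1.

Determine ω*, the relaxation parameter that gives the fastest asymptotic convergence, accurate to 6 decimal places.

ω* = 1.963073

ρ_J = max_k |cos(kπ/167)| = cos(π/167) = 0.999823
√(1−ρ_J²) simplifies to sin(π/167) = 0.0188108.
Young: ω* = 2/(1+√(1−ρ_J²)) = 2/(1+0.0188108) = 2/1.0188108 = 1.963073.
Hence ρ(B_{ω*}) = 1.963073 − 1 = 0.963073.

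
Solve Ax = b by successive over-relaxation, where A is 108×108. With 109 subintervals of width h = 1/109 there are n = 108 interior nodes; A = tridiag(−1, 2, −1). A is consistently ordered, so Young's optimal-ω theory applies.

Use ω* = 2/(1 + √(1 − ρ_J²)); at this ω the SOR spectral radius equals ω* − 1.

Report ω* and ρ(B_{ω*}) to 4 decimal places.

ω* = 1.9440, ρ_SOR = 0.9440

n=108: λ(B_J) = 1 − λ(A)/2 = cos(kπ/109); k=1 gives ρ_J = 0.9996.
√(1−ρ_J²) = |sin(π/109)| = 0.02882
[ω*] 2 ÷ (1 + 0.02882) = 2 ÷ 1.02882 = 1.9440.
Hence ρ(B_{ω*}) = 1.9440 − 1 = 0.9440.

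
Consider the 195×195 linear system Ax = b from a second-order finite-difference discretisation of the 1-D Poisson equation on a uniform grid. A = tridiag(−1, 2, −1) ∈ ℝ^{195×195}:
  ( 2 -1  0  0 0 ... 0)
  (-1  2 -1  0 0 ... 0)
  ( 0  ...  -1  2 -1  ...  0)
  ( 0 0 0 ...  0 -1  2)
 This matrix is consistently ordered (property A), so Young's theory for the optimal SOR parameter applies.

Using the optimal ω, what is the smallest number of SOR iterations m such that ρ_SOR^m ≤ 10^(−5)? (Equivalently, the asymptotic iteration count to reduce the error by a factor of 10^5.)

½·tridiag(1,0,1) at n=195: λ_k = cos(kπ/196); max |λ| at k=1 ⇒ ρ_J = cos(π/196) ≈ 0.9998715.
√(1 − cos²(π/196)) = sin(π/196) ≈ 0.0160278.
ω* = 2 / (1 + 0.0160278) = 2 / 1.0160278 ≈ 1.9684501.
At ω = 1.9684501 every |λ(B_ω)| = ω−1, so ρ_SOR = 0.9684501.
For 5 digits: m = 5·ln10 / (−ln 0.9684501) = 11.5129/0.0320583 = 359.124; round up → m = 360.

m = 360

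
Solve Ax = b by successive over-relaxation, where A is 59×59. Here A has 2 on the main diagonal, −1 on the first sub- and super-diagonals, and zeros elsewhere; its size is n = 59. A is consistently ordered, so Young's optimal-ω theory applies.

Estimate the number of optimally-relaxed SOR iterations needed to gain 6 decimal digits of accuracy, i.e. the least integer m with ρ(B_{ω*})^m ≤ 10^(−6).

½·tridiag(1,0,1) at n=59: λ_k = cos(kπ/60); max |λ| at k=1 ⇒ ρ_J = cos(π/60) ≈ 0.9986295.
√(1 − cos²(π/60)) = sin(π/60) ≈ 0.0523360.
Young: ω* = 2/(1+√(1−ρ_J²)) = 2/(1+0.0523360) = 2/1.0523360 = 1.9005337.
Hence ρ(B_{ω*}) = 1.9005337 − 1 = 0.9005337.
For 6 digits: m = 6·ln10 / (−ln 0.9005337) = 13.8155/0.104768 = 131.868; round up → m = 132.

m = 132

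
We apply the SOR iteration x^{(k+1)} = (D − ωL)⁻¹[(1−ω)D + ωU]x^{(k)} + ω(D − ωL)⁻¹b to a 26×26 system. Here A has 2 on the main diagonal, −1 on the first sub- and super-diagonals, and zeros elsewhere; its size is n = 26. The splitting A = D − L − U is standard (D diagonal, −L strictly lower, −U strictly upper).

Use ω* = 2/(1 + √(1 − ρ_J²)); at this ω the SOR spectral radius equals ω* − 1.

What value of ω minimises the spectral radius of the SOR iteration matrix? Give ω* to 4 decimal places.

ω* = 1.7920

n=26: λ(B_J) = 1 − λ(A)/2 = cos(kπ/27); k=1 gives ρ_J = 0.9932.
√(1 − cos²(π/27)) = sin(π/27) ≈ 0.11609.
So ω* = 2/1.11609 = 1.7920 (Young).
ρ_SOR = ω* − 1 ≈ 0.7920.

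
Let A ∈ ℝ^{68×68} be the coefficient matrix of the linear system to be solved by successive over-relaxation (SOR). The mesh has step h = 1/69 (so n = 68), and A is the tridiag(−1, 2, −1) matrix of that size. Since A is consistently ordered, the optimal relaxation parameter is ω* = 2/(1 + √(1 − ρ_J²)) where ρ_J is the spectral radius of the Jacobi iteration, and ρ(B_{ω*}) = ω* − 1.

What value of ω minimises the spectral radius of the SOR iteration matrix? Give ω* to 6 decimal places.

ω* = 1.912934

n=68: λ(B_J) = 1 − λ(A)/2 = cos(kπ/69); k=1 gives ρ_J = 0.998964.
√(1 − cos²(π/69)) = sin(π/69) ≈ 0.0455146.
ω* = 2/(1 + 0.0455146) = 2/1.0455146 = 1.912934.
ρ_SOR = ω* − 1 ≈ 0.912934.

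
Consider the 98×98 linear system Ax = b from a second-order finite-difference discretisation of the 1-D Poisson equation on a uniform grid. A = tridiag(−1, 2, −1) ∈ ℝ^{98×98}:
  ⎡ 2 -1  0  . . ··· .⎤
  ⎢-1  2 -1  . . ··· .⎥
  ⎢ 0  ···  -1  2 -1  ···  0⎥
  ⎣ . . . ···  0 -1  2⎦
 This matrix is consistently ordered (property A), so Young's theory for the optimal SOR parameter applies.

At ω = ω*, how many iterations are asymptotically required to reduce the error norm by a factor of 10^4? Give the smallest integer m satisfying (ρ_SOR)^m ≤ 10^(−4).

[ρ_J] n=98: ρ(B_J) = cos(π/(n+1)) = cos(π/99) = 0.9994965.
√(1−ρ_J²) simplifies to sin(π/99) = 0.0317279.
So ω* = 2/1.0317279 = 1.9384956 (Young).
ρ_SOR = ω* − 1 = 1.9384956 − 1 = 0.9384956.
(0.9384956)^m ≤ 10^{−4}  ⇒  m·ln(0.9384956) ≤ −4·ln10  ⇒  m ≥ 145.097  ⇒  m = 146

m = 146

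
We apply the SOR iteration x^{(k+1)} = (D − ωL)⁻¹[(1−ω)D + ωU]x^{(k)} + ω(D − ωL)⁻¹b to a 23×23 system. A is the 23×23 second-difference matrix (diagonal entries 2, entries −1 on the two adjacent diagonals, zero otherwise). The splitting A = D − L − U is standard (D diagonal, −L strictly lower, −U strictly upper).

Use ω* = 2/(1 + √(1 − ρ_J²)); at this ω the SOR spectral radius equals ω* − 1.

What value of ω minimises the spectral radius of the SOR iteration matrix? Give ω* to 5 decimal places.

ω* = 1.76909

½·tridiag(1,0,1) at n=23: λ_k = cos(kπ/24); max |λ| at k=1 ⇒ ρ_J = cos(π/24) ≈ 0.99144.
√(1−ρ_J²) simplifies to sin(π/24) = 0.130526.
ω* = 2 / (1 + 0.130526) = 2 / 1.130526 ≈ 1.76909.
[ρ_SOR] ω* − 1 = 0.76909.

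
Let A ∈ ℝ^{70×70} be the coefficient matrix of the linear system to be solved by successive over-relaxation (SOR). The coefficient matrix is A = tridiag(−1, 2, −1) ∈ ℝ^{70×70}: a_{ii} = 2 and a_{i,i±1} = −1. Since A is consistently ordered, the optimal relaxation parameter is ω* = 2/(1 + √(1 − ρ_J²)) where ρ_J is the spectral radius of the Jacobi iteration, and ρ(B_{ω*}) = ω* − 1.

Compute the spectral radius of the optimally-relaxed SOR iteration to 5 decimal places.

ρ_J = max_k |cos(kπ/71)| = cos(π/71) = 0.99902
√(1−ρ_J²) = |sin(π/71)| = 0.044233
[ω*] 2 ÷ (1 + 0.044233) = 2 ÷ 1.044233 = 1.91528.
At ω = 1.91528 every |λ(B_ω)| = ω−1, so ρ_SOR = 0.91528.

ρ_SOR = 0.91528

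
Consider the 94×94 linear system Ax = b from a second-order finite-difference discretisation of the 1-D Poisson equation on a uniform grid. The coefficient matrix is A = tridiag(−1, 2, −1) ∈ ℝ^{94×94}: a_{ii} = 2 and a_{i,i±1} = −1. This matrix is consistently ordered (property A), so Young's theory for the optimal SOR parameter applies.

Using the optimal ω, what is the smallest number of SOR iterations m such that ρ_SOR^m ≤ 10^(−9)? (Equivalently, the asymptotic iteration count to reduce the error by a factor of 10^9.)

n=94: λ(B_J) = 1 − λ(A)/2 = cos(kπ/95); k=1 gives ρ_J = 0.9994533.
root = sin(π/95) = 0.0330634  (since 1−cos² = sin²).
Young: ω* = 2/(1+√(1−ρ_J²)) = 2/(1+0.0330634) = 2/1.0330634 = 1.9359896.
ρ(B_{ω*}) = ω*−1 = 0.9359896
Need (0.9359896)^m ≤ 10^(−9): m ≥ 9·ln10/|ln 0.9359896| = 20.7233/0.0661509 = 313.273 ⇒ m = 314.

m = 314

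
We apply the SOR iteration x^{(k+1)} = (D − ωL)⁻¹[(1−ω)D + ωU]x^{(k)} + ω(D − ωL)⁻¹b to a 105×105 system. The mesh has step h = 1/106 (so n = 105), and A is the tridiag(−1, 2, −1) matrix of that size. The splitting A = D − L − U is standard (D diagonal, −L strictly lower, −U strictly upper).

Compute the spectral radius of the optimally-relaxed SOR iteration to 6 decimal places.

ρ_SOR = 0.942439

[ρ_J] n=105: ρ(B_J) = cos(π/(n+1)) = cos(π/106) = 0.999561.
√(1−ρ_J²) = |sin(π/106)| = 0.0296333
So ω* = 2/1.0296333 = 1.942439 (Young).
ρ_SOR = ω* − 1 = 1.942439 − 1 = 0.942439.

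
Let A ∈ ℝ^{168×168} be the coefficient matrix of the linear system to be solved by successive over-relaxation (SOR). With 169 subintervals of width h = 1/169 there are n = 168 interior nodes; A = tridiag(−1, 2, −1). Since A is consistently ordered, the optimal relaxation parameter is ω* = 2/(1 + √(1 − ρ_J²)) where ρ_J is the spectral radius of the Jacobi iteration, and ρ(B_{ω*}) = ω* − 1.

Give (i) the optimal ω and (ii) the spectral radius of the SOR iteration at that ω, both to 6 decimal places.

ω* = 1.963502, ρ_SOR = 0.963502

With n=168, ρ(Jacobi) = cos(π/169) = 0.999827.
√(1 − cos²(π/169)) = sin(π/169) ≈ 0.0185882.
[ω*] 2 ÷ (1 + 0.0185882) = 2 ÷ 1.0185882 = 1.963502.
[ρ_SOR] ω* − 1 = 0.963502.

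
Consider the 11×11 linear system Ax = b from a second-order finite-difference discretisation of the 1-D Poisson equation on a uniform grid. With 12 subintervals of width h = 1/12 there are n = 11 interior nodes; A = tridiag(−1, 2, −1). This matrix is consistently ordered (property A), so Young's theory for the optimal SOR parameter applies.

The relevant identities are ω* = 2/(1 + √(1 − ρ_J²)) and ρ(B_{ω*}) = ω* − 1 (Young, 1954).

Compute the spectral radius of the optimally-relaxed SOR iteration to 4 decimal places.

n=11: λ(B_J) = 1 − λ(A)/2 = cos(kπ/12); k=1 gives ρ_J = 0.9659.
1 − cos²(π/12) = sin²(π/12) ⇒ √(1−ρ_J²) = sin(π/12) = 0.25882.
ω* = 2/(1 + 0.25882) = 2/1.25882 = 1.5888.
[ρ_SOR] ω* − 1 = 0.5888.

ρ_SOR = 0.5888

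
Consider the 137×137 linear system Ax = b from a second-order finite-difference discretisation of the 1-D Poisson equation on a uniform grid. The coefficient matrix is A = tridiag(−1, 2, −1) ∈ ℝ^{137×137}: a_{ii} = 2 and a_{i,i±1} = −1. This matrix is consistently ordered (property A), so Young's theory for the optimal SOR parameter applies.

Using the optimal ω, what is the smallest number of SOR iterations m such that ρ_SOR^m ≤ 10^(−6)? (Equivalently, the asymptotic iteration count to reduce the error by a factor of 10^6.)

m = 304

n=137: λ(B_J) = 1 − λ(A)/2 = cos(kπ/138); k=1 gives ρ_J = 0.9997409.
√(1−ρ_J²) simplifies to sin(π/138) = 0.0227632.
[ω*] 2 ÷ (1 + 0.0227632) = 2 ÷ 1.0227632 = 1.9554869.
At ω = 1.9554869 every |λ(B_ω)| = ω−1, so ρ_SOR = 0.9554869.
m ≥ 6·ln10 / (−ln 0.9554869) = 303.409; smallest integer m = 304.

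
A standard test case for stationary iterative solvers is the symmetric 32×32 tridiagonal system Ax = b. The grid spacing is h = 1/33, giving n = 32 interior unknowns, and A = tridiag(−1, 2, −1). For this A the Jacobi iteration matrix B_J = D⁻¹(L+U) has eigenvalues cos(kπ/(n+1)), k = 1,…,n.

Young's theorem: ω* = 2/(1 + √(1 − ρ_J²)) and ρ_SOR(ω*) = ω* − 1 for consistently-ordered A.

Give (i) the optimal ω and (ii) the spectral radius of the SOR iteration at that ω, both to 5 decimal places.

ω* = 1.82639, ρ_SOR = 0.82639

½·tridiag(1,0,1) at n=32: λ_k = cos(kπ/33); max |λ| at k=1 ⇒ ρ_J = cos(π/33) ≈ 0.99547.
root = sin(π/33) = 0.095056  (since 1−cos² = sin²).
Young: ω* = 2/(1+√(1−ρ_J²)) = 2/(1+0.095056) = 2/1.095056 = 1.82639.
ρ(B_{ω*}) = ω*−1 = 0.82639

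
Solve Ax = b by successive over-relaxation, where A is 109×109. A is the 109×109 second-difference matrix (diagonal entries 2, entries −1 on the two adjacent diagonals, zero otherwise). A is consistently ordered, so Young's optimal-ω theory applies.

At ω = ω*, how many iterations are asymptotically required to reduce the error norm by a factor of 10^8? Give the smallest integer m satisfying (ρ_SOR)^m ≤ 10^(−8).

With n=109, ρ(Jacobi) = cos(π/110) = 0.9995922.
1 − cos²(π/110) = sin²(π/110) ⇒ √(1−ρ_J²) = sin(π/110) = 0.0285561.
ω* = 2 / (1 + 0.0285561) = 2 / 1.0285561 ≈ 1.9444734.
and ρ(B_{ω*}) = 1.9444734 − 1 = 0.9444734.
m ≥ 8·ln10 / (−ln 0.9444734) = 322.447; smallest integer m = 323.

m = 323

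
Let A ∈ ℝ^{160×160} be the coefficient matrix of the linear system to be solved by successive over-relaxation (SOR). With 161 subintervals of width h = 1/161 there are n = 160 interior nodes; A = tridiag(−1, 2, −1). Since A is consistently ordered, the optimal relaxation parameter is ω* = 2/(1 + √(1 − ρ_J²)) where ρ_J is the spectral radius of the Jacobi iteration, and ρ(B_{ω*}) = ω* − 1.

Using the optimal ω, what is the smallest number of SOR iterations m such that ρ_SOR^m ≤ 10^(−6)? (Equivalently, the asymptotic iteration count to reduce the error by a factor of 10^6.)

ρ_J = max_k |cos(kπ/161)| = cos(π/161) = 0.9998096
root = sin(π/161) = 0.0195118  (since 1−cos² = sin²).
[ω*] 2 ÷ (1 + 0.0195118) = 2 ÷ 1.0195118 = 1.9617232.
ρ(B_{ω*}) = ω*−1 = 0.9617232
m ≥ 6·ln10 / (−ln 0.9617232) = 353.984; smallest integer m = 354.

m = 354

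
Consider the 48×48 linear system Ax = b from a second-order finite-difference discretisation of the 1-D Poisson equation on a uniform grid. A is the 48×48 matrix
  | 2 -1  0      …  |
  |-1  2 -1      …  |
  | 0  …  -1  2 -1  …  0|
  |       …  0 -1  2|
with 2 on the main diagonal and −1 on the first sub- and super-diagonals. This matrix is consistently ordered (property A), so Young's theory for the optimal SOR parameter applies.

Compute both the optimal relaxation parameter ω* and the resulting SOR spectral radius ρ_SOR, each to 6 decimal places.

With n=48, ρ(Jacobi) = cos(π/49) = 0.997945.
1 − cos²(π/49) = sin²(π/49) ⇒ √(1−ρ_J²) = sin(π/49) = 0.0640702.
Young: ω* = 2/(1+√(1−ρ_J²)) = 2/(1+0.0640702) = 2/1.0640702 = 1.879575.
and ρ(B_{ω*}) = 1.879575 − 1 = 0.879575.

ω* = 1.879575, ρ_SOR = 0.879575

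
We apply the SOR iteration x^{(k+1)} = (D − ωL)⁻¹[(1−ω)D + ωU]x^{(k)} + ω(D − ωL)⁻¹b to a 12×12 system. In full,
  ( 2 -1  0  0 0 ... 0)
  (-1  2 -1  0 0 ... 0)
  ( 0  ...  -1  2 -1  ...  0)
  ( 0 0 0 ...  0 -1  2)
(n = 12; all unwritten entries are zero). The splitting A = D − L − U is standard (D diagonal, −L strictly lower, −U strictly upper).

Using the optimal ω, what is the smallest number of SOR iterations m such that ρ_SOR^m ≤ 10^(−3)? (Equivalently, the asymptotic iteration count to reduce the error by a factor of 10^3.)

m = 15

B_J for the 12×12 system has eigenvalues cos(kπ/13); ρ_J = cos(π/13) = 0.9709418.
√(1 − cos²(π/13)) = sin(π/13) ≈ 0.2393157.
Then 2/(1+√(1−ρ_J²)) = 2/(1+0.2393157); ω* = 2/1.2393157 = 1.6137938.
ρ_SOR = ω* − 1 = 1.6137938 − 1 = 0.6137938.
(0.6137938)^m ≤ 10^{−3}  ⇒  m·ln(0.6137938) ≤ −3·ln10  ⇒  m ≥ 14.152  ⇒  m = 15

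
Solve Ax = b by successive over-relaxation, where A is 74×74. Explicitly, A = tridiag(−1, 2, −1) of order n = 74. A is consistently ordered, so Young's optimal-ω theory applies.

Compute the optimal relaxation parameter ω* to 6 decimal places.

ω* = 1.919615

spectrum of D⁻¹(L+U) = {cos(kπ/75) : 1≤k≤74}; ρ_J = cos(π/75) = 0.999123.
√(1 − cos²(π/75)) = sin(π/75) ≈ 0.0418757.
ω* = 2 / (1 + 0.0418757) = 2 / 1.0418757 ≈ 1.919615.
ρ(B_{ω*}) = ω*−1 = 0.919615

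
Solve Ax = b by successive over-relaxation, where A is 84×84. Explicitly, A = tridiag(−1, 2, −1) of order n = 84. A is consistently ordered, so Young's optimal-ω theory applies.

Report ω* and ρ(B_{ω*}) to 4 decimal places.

ω* = 1.9287, ρ_SOR = 0.9287

With n=84, ρ(Jacobi) = cos(π/85) = 0.9993.
1 − cos²(π/85) = sin²(π/85) ⇒ √(1−ρ_J²) = sin(π/85) = 0.03695.
Then 2/(1+√(1−ρ_J²)) = 2/(1+0.03695); ω* = 2/1.03695 = 1.9287.
At ω = 1.9287 every |λ(B_ω)| = ω−1, so ρ_SOR = 0.9287.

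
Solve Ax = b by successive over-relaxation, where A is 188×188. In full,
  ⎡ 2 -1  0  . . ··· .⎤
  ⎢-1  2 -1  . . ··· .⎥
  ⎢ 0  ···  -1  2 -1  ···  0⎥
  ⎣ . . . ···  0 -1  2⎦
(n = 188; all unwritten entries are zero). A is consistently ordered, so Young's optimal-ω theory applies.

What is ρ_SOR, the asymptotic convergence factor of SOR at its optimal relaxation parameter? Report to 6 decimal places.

[ρ_J] n=188: ρ(B_J) = cos(π/(n+1)) = cos(π/189) = 0.999862.
√(1−ρ_J²) simplifies to sin(π/189) = 0.0166214.
ω* = 2/(1+0.0166214) = 1.967301
and ρ(B_{ω*}) = 1.967301 − 1 = 0.967301.

ρ_SOR = 0.967301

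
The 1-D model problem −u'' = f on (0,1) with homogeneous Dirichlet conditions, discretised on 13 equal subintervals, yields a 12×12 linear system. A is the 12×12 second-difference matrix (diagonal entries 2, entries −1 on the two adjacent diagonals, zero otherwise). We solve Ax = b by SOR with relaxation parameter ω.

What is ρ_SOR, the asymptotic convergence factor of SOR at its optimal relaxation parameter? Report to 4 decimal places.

ρ_SOR = 0.6138

With n=12, ρ(Jacobi) = cos(π/13) = 0.9709.
√(1−ρ_J²) simplifies to sin(π/13) = 0.23932.
ω* = 2 / (1 + 0.23932) = 2 / 1.23932 ≈ 1.6138.
ρ_SOR = ω* − 1 = 1.6138 − 1 = 0.6138.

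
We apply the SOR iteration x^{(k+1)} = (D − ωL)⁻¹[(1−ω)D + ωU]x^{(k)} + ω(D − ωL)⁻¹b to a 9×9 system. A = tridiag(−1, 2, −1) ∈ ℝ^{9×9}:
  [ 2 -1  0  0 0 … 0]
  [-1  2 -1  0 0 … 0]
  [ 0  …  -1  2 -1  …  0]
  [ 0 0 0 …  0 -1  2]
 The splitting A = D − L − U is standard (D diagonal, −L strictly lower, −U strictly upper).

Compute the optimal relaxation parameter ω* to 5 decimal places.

B_J for the 9×9 system has eigenvalues cos(kπ/10); ρ_J = cos(π/10) = 0.95106.
1 − cos²(π/10) = sin²(π/10) ⇒ √(1−ρ_J²) = sin(π/10) = 0.309017.
ω* = 2/(1+0.309017) = 1.52786
Hence ρ(B_{ω*}) = 1.52786 − 1 = 0.52786.

ω* = 1.52786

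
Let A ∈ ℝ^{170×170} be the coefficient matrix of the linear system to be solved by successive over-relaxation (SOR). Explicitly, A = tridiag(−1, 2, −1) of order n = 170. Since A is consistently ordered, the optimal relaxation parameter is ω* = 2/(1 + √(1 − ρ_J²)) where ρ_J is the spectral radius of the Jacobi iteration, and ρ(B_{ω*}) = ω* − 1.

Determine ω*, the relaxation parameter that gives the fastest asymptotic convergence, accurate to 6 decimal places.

ω* = 1.963921

ρ_J = max_k |cos(kπ/171)| = cos(π/171) = 0.999831
√(1 − cos²(π/171)) = sin(π/171) ≈ 0.0183709.
Young: ω* = 2/(1+√(1−ρ_J²)) = 2/(1+0.0183709) = 2/1.0183709 = 1.963921.
ρ_SOR = ω* − 1 = 1.963921 − 1 = 0.963921.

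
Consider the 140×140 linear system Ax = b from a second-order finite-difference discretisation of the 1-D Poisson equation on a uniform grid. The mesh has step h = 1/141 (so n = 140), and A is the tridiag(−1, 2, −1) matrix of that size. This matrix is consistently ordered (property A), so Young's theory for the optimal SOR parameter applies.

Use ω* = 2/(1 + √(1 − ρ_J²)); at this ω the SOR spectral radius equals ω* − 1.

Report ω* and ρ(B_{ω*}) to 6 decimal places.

B_J for the 140×140 system has eigenvalues cos(kπ/141); ρ_J = cos(π/141) = 0.999752.
√(1 − cos²(π/141)) = sin(π/141) ≈ 0.0222790.
ω* = 2 / (1 + 0.0222790) = 2 / 1.0222790 ≈ 1.956413.
ρ_SOR = ω* − 1 = 1.956413 − 1 = 0.956413.

ω* = 1.956413, ρ_SOR = 0.956413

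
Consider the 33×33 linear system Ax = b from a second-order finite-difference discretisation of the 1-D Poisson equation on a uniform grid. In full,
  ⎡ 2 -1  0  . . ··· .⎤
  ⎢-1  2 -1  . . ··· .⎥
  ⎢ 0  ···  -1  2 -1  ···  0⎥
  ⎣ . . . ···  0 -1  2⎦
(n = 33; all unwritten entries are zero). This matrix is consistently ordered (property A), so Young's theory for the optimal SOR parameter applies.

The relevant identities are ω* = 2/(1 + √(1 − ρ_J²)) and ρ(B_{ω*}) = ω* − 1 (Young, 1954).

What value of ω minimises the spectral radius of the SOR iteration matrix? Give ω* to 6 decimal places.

[ρ_J] n=33: ρ(B_J) = cos(π/(n+1)) = cos(π/34) = 0.995734.
1 − cos²(π/34) = sin²(π/34) ⇒ √(1−ρ_J²) = sin(π/34) = 0.0922684.
ω* = 2 / (1 + 0.0922684) = 2 / 1.0922684 ≈ 1.831052.
Hence ρ(B_{ω*}) = 1.831052 − 1 = 0.831052.

ω* = 1.831052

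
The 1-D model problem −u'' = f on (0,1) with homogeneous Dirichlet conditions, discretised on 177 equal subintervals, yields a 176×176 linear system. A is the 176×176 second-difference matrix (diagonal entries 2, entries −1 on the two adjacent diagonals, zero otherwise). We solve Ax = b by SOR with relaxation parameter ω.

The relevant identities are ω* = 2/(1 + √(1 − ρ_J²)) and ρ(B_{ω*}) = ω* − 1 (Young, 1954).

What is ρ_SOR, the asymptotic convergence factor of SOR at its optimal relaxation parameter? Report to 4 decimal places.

ρ_SOR = 0.9651

ρ_J = max_k |cos(kπ/177)| = cos(π/177) = 0.9998
√(1−ρ_J²) simplifies to sin(π/177) = 0.01775.
ω* = 2/(1 + 0.01775) = 2/1.01775 = 1.9651.
ρ(B_{ω*}) = ω*−1 = 0.9651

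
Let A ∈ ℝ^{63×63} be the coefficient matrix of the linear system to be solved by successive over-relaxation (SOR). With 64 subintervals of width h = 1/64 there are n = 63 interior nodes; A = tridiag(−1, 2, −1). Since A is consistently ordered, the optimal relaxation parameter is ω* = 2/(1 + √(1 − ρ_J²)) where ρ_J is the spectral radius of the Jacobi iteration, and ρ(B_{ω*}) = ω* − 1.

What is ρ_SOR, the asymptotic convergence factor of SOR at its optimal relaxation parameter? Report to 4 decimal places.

ρ_J = max_k |cos(kπ/64)| = cos(π/64) = 0.9988
√(1−ρ_J²) simplifies to sin(π/64) = 0.04907.
Then 2/(1+√(1−ρ_J²)) = 2/(1+0.04907); ω* = 2/1.04907 = 1.9065.
and ρ(B_{ω*}) = 1.9065 − 1 = 0.9065.

ρ_SOR = 0.9065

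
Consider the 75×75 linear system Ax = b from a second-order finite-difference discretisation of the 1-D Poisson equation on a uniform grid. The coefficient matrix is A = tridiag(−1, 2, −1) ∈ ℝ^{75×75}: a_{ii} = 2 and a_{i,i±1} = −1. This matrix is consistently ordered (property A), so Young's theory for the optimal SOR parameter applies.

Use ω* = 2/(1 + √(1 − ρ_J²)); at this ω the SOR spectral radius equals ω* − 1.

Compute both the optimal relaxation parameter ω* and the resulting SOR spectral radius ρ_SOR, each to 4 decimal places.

ω* = 1.9206, ρ_SOR = 0.9206

½·tridiag(1,0,1) at n=75: λ_k = cos(kπ/76); max |λ| at k=1 ⇒ ρ_J = cos(π/76) ≈ 0.9991.
root = sin(π/76) = 0.04132  (since 1−cos² = sin²).
Young: ω* = 2/(1+√(1−ρ_J²)) = 2/(1+0.04132) = 2/1.04132 = 1.9206.
[ρ_SOR] ω* − 1 = 0.9206.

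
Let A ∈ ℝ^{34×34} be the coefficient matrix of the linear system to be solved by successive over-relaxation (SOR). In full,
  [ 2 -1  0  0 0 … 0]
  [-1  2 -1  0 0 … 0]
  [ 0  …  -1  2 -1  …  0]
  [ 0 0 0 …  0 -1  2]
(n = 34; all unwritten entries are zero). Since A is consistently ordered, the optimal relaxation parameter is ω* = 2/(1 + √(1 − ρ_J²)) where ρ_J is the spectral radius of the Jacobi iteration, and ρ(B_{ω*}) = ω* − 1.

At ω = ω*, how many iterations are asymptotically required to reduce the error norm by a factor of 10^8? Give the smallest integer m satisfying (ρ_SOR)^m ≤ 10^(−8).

[ρ_J] n=34: ρ(B_J) = cos(π/(n+1)) = cos(π/35) = 0.9959743.
√(1 − cos²(π/35)) = sin(π/35) ≈ 0.0896393.
Young: ω* = 2/(1+√(1−ρ_J²)) = 2/(1+0.0896393) = 2/1.0896393 = 1.8354698.
[ρ_SOR] ω* − 1 = 0.8354698.
m ≥ 8·ln10 / (−ln 0.8354698) = 102.473; smallest integer m = 103.

m = 103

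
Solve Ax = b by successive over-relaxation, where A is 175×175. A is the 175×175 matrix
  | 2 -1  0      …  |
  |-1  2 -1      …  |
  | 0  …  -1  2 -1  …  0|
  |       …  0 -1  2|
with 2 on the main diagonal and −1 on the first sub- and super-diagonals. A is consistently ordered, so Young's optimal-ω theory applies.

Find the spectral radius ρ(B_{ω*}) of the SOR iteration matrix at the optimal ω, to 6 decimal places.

[ρ_J] n=175: ρ(B_J) = cos(π/(n+1)) = cos(π/176) = 0.999841.
√(1−ρ_J²) simplifies to sin(π/176) = 0.0178490.
Young: ω* = 2/(1+√(1−ρ_J²)) = 2/(1+0.0178490) = 2/1.0178490 = 1.964928.
ρ_SOR = ω* − 1 = 1.964928 − 1 = 0.964928.

ρ_SOR = 0.964928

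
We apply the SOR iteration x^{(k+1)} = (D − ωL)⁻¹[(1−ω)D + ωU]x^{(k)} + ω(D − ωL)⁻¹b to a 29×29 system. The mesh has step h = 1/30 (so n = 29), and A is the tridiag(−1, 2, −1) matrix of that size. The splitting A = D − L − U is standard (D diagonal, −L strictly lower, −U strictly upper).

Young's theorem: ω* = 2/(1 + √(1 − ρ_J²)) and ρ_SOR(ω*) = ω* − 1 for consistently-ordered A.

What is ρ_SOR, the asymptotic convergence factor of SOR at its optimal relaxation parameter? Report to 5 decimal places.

ρ_SOR = 0.81073

[ρ_J] n=29: ρ(B_J) = cos(π/(n+1)) = cos(π/30) = 0.99452.
root = sin(π/30) = 0.104528  (since 1−cos² = sin²).
ω* = 2 / (1 + 0.104528) = 2 / 1.104528 ≈ 1.81073.
Hence ρ(B_{ω*}) = 1.81073 − 1 = 0.81073.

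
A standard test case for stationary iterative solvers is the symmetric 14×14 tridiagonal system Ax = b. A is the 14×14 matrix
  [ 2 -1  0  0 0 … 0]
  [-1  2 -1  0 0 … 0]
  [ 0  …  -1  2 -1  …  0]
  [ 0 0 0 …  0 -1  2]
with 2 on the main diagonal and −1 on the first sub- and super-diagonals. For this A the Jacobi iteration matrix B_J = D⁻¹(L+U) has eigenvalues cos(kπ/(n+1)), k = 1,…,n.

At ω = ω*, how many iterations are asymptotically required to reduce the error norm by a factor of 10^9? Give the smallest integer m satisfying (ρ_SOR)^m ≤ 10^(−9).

m = 50

ρ_J = max_k |cos(kπ/15)| = cos(π/15) = 0.9781476
root = sin(π/15) = 0.2079117  (since 1−cos² = sin²).
ω* = 2 / (1 + 0.2079117) = 2 / 1.2079117 ≈ 1.6557502.
and ρ(B_{ω*}) = 1.6557502 − 1 = 0.6557502.
m ≥ 9·ln10 / (−ln 0.6557502) = 49.110; smallest integer m = 50.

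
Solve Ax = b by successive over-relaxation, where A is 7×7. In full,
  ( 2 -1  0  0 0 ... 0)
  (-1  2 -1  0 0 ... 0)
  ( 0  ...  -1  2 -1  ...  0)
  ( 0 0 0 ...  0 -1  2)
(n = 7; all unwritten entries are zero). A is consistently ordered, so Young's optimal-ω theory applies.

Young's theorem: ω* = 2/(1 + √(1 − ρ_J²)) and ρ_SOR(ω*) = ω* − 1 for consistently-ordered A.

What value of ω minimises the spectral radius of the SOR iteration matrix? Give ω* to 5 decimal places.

ω* = 1.44646

spectrum of D⁻¹(L+U) = {cos(kπ/8) : 1≤k≤7}; ρ_J = cos(π/8) = 0.92388.
√(1−ρ_J²) simplifies to sin(π/8) = 0.382683.
Young: ω* = 2/(1+√(1−ρ_J²)) = 2/(1+0.382683) = 2/1.382683 = 1.44646.
ρ_SOR = ω* − 1 = 1.44646 − 1 = 0.44646.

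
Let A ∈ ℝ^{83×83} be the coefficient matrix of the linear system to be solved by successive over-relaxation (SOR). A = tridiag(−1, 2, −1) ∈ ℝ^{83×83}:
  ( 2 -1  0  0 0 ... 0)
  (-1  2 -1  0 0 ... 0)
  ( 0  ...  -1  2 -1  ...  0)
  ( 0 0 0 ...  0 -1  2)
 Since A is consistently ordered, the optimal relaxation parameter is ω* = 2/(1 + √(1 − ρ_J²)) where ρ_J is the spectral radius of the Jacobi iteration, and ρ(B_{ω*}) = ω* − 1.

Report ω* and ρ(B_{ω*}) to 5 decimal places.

ρ_J = max_k |cos(kπ/84)| = cos(π/84) = 0.99930
√(1−ρ_J²) = |sin(π/84)| = 0.037391
Young: ω* = 2/(1+√(1−ρ_J²)) = 2/(1+0.037391) = 2/1.037391 = 1.92791.
ρ(B_{ω*}) = ω*−1 = 0.92791

ω* = 1.92791, ρ_SOR = 0.92791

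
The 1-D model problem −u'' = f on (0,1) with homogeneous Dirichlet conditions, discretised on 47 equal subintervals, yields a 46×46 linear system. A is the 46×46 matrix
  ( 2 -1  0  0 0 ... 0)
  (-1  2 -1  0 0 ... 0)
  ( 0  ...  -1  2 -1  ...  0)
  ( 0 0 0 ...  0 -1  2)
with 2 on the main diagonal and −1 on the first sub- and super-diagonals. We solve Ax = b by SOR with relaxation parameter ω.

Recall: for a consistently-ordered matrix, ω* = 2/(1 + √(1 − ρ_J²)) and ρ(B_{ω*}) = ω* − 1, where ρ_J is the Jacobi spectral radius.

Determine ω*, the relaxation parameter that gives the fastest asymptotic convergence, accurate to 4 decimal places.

n=46: λ(B_J) = 1 − λ(A)/2 = cos(kπ/47); k=1 gives ρ_J = 0.9978.
√(1 − cos²(π/47)) = sin(π/47) ≈ 0.06679.
ω* = 2/(1+0.06679) = 1.8748
and ρ(B_{ω*}) = 1.8748 − 1 = 0.8748.

ω* = 1.8748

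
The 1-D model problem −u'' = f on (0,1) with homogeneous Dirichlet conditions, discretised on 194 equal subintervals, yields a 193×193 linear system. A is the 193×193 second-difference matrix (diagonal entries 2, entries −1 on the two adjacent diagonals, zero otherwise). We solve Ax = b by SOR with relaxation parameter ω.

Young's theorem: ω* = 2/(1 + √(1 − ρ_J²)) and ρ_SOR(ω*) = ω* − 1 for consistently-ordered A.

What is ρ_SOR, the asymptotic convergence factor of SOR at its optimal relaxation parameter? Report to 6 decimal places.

½·tridiag(1,0,1) at n=193: λ_k = cos(kπ/194); max |λ| at k=1 ⇒ ρ_J = cos(π/194) ≈ 0.999869.
√(1−ρ_J²) simplifies to sin(π/194) = 0.0161931.
ω* = 2/(1+0.0161931) = 1.968130
At ω = 1.968130 every |λ(B_ω)| = ω−1, so ρ_SOR = 0.968130.

ρ_SOR = 0.968130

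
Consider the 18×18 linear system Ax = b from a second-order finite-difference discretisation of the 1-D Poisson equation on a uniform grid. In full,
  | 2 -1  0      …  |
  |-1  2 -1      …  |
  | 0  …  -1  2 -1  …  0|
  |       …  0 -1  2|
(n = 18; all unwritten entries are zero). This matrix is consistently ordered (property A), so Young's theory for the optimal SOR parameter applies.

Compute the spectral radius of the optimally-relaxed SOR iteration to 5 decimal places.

½·tridiag(1,0,1) at n=18: λ_k = cos(kπ/19); max |λ| at k=1 ⇒ ρ_J = cos(π/19) ≈ 0.98636.
√(1 − cos²(π/19)) = sin(π/19) ≈ 0.164595.
Then 2/(1+√(1−ρ_J²)) = 2/(1+0.164595); ω* = 2/1.164595 = 1.71734.
ρ_SOR = ω* − 1 = 1.71734 − 1 = 0.71734.

ρ_SOR = 0.71734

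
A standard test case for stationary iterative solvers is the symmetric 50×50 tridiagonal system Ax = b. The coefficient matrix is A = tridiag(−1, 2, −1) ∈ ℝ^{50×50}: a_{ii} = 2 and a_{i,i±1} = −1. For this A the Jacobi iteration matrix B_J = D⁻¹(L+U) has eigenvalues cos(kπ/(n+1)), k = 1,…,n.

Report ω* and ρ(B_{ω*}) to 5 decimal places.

spectrum of D⁻¹(L+U) = {cos(kπ/51) : 1≤k≤50}; ρ_J = cos(π/51) = 0.99810.
√(1−ρ_J²) simplifies to sin(π/51) = 0.061561.
[ω*] 2 ÷ (1 + 0.061561) = 2 ÷ 1.061561 = 1.88402.
ρ_SOR = ω* − 1 = 1.88402 − 1 = 0.88402.

ω* = 1.88402, ρ_SOR = 0.88402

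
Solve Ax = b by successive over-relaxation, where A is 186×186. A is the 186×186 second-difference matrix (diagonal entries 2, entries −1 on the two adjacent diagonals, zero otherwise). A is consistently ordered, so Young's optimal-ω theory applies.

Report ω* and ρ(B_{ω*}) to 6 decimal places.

½·tridiag(1,0,1) at n=186: λ_k = cos(kπ/187); max |λ| at k=1 ⇒ ρ_J = cos(π/187) ≈ 0.999859.
√(1−ρ_J²) = |sin(π/187)| = 0.0167992
[ω*] 2 ÷ (1 + 0.0167992) = 2 ÷ 1.0167992 = 1.966957.
[ρ_SOR] ω* − 1 = 0.966957.

ω* = 1.966957, ρ_SOR = 0.966957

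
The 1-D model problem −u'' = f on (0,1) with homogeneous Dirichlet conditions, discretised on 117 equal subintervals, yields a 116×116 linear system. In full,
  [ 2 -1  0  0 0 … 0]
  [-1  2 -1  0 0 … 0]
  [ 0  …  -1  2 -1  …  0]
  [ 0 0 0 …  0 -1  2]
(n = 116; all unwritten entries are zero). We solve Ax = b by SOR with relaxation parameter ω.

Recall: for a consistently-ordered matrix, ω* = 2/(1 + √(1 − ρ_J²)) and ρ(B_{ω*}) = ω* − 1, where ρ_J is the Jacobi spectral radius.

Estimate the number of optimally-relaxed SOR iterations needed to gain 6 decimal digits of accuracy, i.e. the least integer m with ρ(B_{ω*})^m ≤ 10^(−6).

ρ_J = max_k |cos(kπ/117)| = cos(π/117) = 0.9996395
root = sin(π/117) = 0.0268480  (since 1−cos² = sin²).
So ω* = 2/1.0268480 = 1.9477079 (Young).
and ρ(B_{ω*}) = 1.9477079 − 1 = 0.9477079.
ρ_SOR^m ≤ 10^(−6) ⇔ m ≥ 6·ln10/(−ln 0.9477079) = 13.8155/0.0537089 = 257.229; m = ⌈257.229⌉ = 258.

m = 258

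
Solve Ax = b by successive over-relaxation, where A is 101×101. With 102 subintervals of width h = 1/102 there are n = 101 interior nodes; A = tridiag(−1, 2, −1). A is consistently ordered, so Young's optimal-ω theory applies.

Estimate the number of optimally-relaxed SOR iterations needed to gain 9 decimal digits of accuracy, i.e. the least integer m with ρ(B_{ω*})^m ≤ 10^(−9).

½·tridiag(1,0,1) at n=101: λ_k = cos(kπ/102); max |λ| at k=1 ⇒ ρ_J = cos(π/102) ≈ 0.9995257.
1 − cos²(π/102) = sin²(π/102) ⇒ √(1−ρ_J²) = sin(π/102) = 0.0307951.
ω* = 2/(1+0.0307951) = 1.9402498
At ω = 1.9402498 every |λ(B_ω)| = ω−1, so ρ_SOR = 0.9402498.
m ≥ 9·ln10 / (−ln 0.9402498) = 336.364; smallest integer m = 337.

m = 337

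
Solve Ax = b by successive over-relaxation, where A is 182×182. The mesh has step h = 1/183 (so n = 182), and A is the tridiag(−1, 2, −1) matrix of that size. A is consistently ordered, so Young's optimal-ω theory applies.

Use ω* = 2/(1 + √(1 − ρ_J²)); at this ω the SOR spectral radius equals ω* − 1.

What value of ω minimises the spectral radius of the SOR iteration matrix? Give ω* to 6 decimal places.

With n=182, ρ(Jacobi) = cos(π/183) = 0.999853.
√(1 − cos²(π/183)) = sin(π/183) ≈ 0.0171663.
ω* = 2/(1 + 0.0171663) = 2/1.0171663 = 1.966247.
ρ(B_{ω*}) = ω*−1 = 0.966247

ω* = 1.966247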